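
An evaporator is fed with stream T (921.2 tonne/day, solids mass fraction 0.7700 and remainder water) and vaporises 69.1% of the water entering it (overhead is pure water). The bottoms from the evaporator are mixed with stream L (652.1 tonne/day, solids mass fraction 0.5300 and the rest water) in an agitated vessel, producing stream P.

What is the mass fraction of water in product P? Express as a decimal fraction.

Vapour removed = 0.691×0.230×921.2 = 146.41 tonne/day; concentrate = 774.79 tonne/day.
water reaching the mixer = 65.47 (from concentrate) + 652.1×0.470 = 371.96 tonne/day.
Product flow = 774.79 + 652.1 = 1426.9 tonne/day; water fraction = 0.2607.

0.2607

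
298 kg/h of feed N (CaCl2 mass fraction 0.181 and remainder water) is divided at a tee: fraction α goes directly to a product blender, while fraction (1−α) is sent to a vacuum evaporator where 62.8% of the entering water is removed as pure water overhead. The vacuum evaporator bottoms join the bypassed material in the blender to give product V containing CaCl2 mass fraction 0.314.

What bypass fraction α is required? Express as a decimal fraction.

0.176

All 298×0.181 = 53.938 kg/h of CaCl2 reaches V, so V = 53.938/0.314 = 171.78 kg/h and vapour = 126.22 kg/h.
The evaporator receives (1−α)·298 of feed at 0.819 water and removes 0.628 of that water:
0.628×0.819×(1−α)×298 = 126.22
(1−α) = 126.22/153.27 = 0.8235;  α = 0.1765.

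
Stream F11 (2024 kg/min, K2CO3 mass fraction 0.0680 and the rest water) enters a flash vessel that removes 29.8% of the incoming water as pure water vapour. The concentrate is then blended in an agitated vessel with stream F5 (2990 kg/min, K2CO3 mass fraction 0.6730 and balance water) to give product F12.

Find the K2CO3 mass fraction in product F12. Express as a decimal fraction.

Vapour removed = 0.298×0.932×2024 = 562.14 kg/min; concentrate = 1461.9 kg/min.
K2CO3 reaching the mixer = 137.63 (from concentrate) + 2990×0.673 = 2149.9 kg/min.
Product flow = 1461.9 + 2990 = 4451.9 kg/min; K2CO3 fraction = 0.4829.

0.4829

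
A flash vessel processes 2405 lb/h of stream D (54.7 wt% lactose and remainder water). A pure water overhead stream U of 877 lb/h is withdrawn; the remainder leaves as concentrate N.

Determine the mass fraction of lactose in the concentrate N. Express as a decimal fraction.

0.861

lactose is not removed: 2405×0.547 = 1315.5 lb/h of lactose enters N.
Concentrate = 2405 − 877 = 1528 lb/h.
Mass fraction = 1315.5/1528 = 0.861.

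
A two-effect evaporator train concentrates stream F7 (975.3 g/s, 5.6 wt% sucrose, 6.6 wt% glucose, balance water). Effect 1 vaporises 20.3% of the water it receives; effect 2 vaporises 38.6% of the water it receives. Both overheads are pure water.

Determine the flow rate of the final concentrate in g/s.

538 g/s

water in feed = 975.3×0.878 = 856.31 g/s.
After stage 1: water left = (1−0.203)×856.31 = 682.48; stream total = 801.47 g/s.
After stage 2: water left = (1−0.386)×682.48 = 419.04; final concentrate = 538.03 g/s.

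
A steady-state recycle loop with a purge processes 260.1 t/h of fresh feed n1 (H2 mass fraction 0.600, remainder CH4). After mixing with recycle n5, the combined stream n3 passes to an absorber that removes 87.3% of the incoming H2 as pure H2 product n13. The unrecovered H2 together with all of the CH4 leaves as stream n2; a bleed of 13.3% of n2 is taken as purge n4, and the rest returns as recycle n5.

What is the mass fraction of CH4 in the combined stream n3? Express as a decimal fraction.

CH4 enters only via n1 and leaves only via the purge: 260.1×0.400 = 0.133×(CH4 in n2), and the absorber passes all CH4, so CH4 in n3 = CH4 in n2 = 782.26 t/h.
H2 in n3: m_A = 260.1×0.600 + (1−0.133)·(1−0.873)·m_A, so m_A = 156.06/0.8899 = 175.37 t/h.
n3 = 175.37 + 782.26 = 957.63 t/h.
CH4 fraction in n3 = 782.26/957.63 = 0.817.

0.817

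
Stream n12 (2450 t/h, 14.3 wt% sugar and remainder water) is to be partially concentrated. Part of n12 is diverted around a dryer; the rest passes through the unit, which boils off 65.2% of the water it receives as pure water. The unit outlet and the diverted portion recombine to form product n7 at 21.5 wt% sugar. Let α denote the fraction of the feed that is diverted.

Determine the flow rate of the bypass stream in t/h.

981.6 t/h

All 2450×0.143 = 350.35 t/h of sugar reaches n7, so n7 = 350.35/0.215 = 1629.5 t/h and vapour = 820.47 t/h.
The evaporator receives (1−α)·2450 of feed at 0.857 water and removes 0.652 of that water:
0.652×0.857×(1−α)×2450 = 820.47
(1−α) = 820.47/1369 = 0.5993;  α = 0.4007.
Bypass flow = 0.4007×2450 = 981.64 t/h.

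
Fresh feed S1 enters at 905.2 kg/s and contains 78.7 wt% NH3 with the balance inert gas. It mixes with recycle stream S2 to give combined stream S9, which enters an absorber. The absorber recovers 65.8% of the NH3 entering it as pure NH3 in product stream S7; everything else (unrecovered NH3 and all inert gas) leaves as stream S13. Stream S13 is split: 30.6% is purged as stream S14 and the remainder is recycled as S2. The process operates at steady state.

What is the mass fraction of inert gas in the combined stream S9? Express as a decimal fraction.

0.403

inert gas enters only via S1 and leaves only via the purge: 905.2×0.213 = 0.306×(inert gas in S13), and the absorber passes all inert gas, so inert gas in S9 = inert gas in S13 = 630.09 kg/s.
NH3 in S9: m_A = 905.2×0.787 + (1−0.306)·(1−0.658)·m_A, so m_A = 712.39/0.7627 = 934.1 kg/s.
S9 = 934.1 + 630.09 = 1564.2 kg/s.
inert gas fraction in S9 = 630.09/1564.2 = 0.403.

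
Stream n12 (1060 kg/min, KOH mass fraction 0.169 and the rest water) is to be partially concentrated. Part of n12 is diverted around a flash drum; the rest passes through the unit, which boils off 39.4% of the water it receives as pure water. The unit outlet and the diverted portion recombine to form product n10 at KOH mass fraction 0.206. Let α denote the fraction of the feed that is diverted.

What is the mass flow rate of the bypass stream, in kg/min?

478.5 kg/min

All 1060×0.169 = 179.14 kg/min of KOH reaches n10, so n10 = 179.14/0.206 = 869.61 kg/min and vapour = 190.39 kg/min.
The evaporator receives (1−α)·1060 of feed at 0.831 water and removes 0.394 of that water:
0.394×0.831×(1−α)×1060 = 190.39
(1−α) = 190.39/347.06 = 0.5486;  α = 0.4514.
Bypass flow = 0.4514×1060 = 478.51 kg/min.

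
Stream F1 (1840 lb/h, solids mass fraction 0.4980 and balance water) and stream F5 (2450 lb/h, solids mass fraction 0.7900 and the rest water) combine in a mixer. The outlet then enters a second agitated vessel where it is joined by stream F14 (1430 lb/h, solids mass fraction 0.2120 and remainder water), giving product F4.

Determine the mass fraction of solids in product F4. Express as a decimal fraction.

0.5516

Overall, product flow = 5720 lb/h.
solids in = 1840×0.498 + 2450×0.790 + 1430×0.212 = 3155 lb/h.
solids fraction in F4 = 0.5516.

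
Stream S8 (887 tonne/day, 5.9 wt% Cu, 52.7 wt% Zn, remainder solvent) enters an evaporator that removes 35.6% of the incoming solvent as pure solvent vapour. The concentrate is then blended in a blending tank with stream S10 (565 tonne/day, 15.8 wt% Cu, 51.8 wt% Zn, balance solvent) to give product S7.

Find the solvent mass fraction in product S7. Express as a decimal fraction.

Vapour removed = 0.356×0.414×887 = 130.73 tonne/day; concentrate = 756.27 tonne/day.
solvent reaching the mixer = 236.49 (from concentrate) + 565×0.324 = 419.55 tonne/day.
Product flow = 756.27 + 565 = 1321.3 tonne/day; solvent fraction = 0.3175.

0.3175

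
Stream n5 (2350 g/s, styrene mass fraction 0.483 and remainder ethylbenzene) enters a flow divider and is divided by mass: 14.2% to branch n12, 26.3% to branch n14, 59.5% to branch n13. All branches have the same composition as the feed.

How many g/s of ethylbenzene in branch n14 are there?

Branch n14 total = 0.263×2350 = 618.05 g/s.
ethylbenzene in n14 = 0.517×618.05 = 319.53 g/s.

319.5 g/s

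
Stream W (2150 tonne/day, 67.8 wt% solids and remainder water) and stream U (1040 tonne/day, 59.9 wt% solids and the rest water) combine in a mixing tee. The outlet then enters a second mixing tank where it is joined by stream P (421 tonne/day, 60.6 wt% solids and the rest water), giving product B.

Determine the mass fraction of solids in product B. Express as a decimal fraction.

0.647

Overall, product flow = 3611 tonne/day.
solids in = 2150×0.678 + 1040×0.599 + 421×0.606 = 2335.8 tonne/day.
solids fraction in B = 0.647.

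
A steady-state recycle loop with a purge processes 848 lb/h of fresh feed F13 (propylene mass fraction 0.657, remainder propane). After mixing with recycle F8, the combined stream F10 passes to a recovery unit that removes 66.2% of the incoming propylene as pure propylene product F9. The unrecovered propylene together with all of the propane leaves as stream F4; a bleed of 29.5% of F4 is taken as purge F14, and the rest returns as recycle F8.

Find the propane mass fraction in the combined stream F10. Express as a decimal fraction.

propane enters only via F13 and leaves only via the purge: 848×0.343 = 0.295×(propane in F4), and the recovery unit passes all propane, so propane in F10 = propane in F4 = 985.98 lb/h.
propylene in F10: m_A = 848×0.657 + (1−0.295)·(1−0.662)·m_A, so m_A = 557.14/0.7617 = 731.43 lb/h.
F10 = 731.43 + 985.98 = 1717.4 lb/h.
propane fraction in F10 = 985.98/1717.4 = 0.574.

0.574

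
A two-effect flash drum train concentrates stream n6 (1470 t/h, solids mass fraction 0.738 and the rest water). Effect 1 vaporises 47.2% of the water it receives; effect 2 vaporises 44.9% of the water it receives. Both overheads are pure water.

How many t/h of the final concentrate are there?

water in feed = 1470×0.262 = 385.14 t/h.
After stage 1: water left = (1−0.472)×385.14 = 203.35; stream total = 1288.2 t/h.
After stage 2: water left = (1−0.449)×203.35 = 112.05; final concentrate = 1196.9 t/h.

1197 t/h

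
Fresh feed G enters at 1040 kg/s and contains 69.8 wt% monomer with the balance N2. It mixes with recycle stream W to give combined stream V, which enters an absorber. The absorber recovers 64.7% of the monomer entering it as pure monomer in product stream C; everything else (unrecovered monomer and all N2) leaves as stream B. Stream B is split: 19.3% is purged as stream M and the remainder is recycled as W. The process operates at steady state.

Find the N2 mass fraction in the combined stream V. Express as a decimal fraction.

0.616

N2 enters only via G and leaves only via the purge: 1040×0.302 = 0.193×(N2 in B), and the absorber passes all N2, so N2 in V = N2 in B = 1627.4 kg/s.
monomer in V: m_A = 1040×0.698 + (1−0.193)·(1−0.647)·m_A, so m_A = 725.92/0.7151 = 1015.1 kg/s.
V = 1015.1 + 1627.4 = 2642.4 kg/s.
N2 fraction in V = 1627.4/2642.4 = 0.616.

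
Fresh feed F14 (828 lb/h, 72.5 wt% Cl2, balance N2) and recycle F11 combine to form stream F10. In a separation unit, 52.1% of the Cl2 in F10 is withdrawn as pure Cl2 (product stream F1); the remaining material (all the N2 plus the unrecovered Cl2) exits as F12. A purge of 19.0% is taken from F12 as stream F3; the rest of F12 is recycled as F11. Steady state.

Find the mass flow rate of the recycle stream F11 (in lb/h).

N2 enters only via F14 and leaves only via the purge: 828×0.275 = 0.190×(N2 in F12), and the separation unit passes all N2, so N2 in F10 = N2 in F12 = 1198.4 lb/h.
Cl2 in F10: m_A = 828×0.725 + (1−0.190)·(1−0.521)·m_A, so m_A = 600.3/0.6120 = 980.87 lb/h.
F12 = (1−0.521)×980.87 + 1198.4 = 1668.3 lb/h.
Recycle F11 = (1−0.190)×1668.3 = 1351.3 lb/h.

1351 lb/h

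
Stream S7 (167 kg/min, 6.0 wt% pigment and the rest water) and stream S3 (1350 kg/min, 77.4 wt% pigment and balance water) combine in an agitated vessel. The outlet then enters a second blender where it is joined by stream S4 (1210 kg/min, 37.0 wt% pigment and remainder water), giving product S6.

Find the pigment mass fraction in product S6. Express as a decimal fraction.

Overall, product flow = 2727 kg/min.
pigment in = 167×0.060 + 1350×0.774 + 1210×0.370 = 1502.6 kg/min.
pigment fraction in S6 = 0.551.

0.551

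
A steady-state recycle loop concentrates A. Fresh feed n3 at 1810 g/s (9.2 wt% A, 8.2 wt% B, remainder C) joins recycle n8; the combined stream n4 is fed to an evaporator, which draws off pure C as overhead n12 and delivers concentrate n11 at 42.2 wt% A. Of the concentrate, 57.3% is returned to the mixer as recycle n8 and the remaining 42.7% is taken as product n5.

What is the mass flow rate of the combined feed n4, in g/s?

2340 g/s

Overall A balance (none leaves overhead): A in fresh feed = A in product, i.e. 1810×0.092 = (1−0.573)·n11·0.422.
n11 = 166.52/(0.422×0.427) = 924.12 g/s.
Recycle n8 = 0.573×924.12 = 529.52 g/s.
Combined feed n4 = 1810 + 529.52 = 2339.5 g/s.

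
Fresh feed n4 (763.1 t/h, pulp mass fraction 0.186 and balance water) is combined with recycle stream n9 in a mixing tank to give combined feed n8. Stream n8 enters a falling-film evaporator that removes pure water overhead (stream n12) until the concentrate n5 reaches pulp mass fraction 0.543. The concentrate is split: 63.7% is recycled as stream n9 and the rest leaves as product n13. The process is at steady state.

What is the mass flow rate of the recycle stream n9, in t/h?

458.7 t/h

Overall pulp balance (none leaves overhead): pulp in fresh feed = pulp in product, i.e. 763.1×0.186 = (1−0.637)·n5·0.543.
n5 = 141.94/(0.543×0.363) = 720.09 t/h.
Recycle n9 = 0.637×720.09 = 458.7 t/h.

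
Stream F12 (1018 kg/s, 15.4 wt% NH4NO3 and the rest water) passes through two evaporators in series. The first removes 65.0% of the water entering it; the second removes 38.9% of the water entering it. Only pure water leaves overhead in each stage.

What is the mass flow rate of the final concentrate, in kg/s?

340.9 kg/s

water in feed = 1018×0.846 = 861.23 kg/s.
After stage 1: water left = (1−0.650)×861.23 = 301.43; stream total = 458.2 kg/s.
After stage 2: water left = (1−0.389)×301.43 = 184.17; final concentrate = 340.95 kg/s.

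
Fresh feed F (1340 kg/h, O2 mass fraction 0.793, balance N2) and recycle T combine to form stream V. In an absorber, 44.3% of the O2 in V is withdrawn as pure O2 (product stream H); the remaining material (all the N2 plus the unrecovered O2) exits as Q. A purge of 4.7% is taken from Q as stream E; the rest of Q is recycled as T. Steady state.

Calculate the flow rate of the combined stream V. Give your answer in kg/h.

8167 kg/h

N2 enters only via F and leaves only via the purge: 1340×0.207 = 0.047×(N2 in Q), and the absorber passes all N2, so N2 in V = N2 in Q = 5901.7 kg/h.
O2 in V: m_A = 1340×0.793 + (1−0.047)·(1−0.443)·m_A, so m_A = 1062.6/0.4692 = 2264.8 kg/h.
V = 2264.8 + 5901.7 = 8166.6 kg/h.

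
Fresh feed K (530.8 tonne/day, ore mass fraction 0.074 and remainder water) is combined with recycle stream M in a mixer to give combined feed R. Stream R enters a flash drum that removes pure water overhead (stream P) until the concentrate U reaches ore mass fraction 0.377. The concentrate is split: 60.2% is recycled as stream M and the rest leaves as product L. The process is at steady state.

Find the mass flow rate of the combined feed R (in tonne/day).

688.4 tonne/day

Overall ore balance (none leaves overhead): ore in fresh feed = ore in product, i.e. 530.8×0.074 = (1−0.602)·U·0.377.
U = 39.279/(0.377×0.398) = 261.78 tonne/day.
Recycle M = 0.602×261.78 = 157.59 tonne/day.
Combined feed R = 530.8 + 157.59 = 688.39 tonne/day.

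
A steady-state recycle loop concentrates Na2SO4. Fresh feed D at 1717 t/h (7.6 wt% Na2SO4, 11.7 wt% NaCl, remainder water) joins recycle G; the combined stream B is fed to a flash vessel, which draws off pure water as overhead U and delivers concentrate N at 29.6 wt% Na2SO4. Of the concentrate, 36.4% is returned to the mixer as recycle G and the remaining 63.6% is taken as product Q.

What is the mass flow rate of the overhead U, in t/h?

1276 t/h

Overall Na2SO4 balance (none leaves overhead): Na2SO4 in fresh feed = Na2SO4 in product, i.e. 1717×0.076 = (1−0.364)·N·0.296.
N = 130.49/(0.296×0.636) = 693.16 t/h.
Recycle G = 0.364×693.16 = 252.31 t/h.
Combined feed B = 1717 + 252.31 = 1969.3 t/h.
Overhead U = B − N = 1969.3 − 693.16 = 1276.1 t/h.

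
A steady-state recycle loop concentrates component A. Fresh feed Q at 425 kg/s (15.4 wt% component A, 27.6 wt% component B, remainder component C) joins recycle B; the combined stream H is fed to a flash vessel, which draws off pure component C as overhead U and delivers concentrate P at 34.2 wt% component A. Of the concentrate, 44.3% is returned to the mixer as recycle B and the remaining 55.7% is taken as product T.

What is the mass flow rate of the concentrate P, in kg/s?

343.6 kg/s

Overall component A balance (none leaves overhead): component A in fresh feed = component A in product, i.e. 425×0.154 = (1−0.443)·P·0.342.
P = 65.45/(0.342×0.557) = 343.58 kg/s.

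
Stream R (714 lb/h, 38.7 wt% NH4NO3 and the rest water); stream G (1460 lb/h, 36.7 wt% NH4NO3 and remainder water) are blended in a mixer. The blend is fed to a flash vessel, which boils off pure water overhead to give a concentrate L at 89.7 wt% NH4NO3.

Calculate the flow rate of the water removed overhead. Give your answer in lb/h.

1269 lb/h

NH4NO3 entering = 714×0.387 + 1460×0.367 = 812.14 lb/h.
All NH4NO3 reports to L, so L = 812.14/0.897 = 905.39 lb/h.
Total feed = 2174 lb/h; overhead = 2174 − 905.39 = 1268.6 lb/h.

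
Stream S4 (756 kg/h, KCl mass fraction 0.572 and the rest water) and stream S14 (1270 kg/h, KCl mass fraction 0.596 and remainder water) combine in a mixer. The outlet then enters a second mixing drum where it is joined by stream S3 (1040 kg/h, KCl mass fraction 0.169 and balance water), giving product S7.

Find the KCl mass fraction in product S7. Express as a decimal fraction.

0.445

Overall, product flow = 3066 kg/h.
KCl in = 756×0.572 + 1270×0.596 + 1040×0.169 = 1365.1 kg/h.
KCl fraction in S7 = 0.445.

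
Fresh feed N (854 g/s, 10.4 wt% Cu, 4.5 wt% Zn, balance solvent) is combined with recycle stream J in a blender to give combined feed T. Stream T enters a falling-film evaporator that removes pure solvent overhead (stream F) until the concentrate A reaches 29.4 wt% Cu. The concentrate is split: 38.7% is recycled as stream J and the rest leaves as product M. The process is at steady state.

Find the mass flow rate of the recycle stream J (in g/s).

Overall Cu balance (none leaves overhead): Cu in fresh feed = Cu in product, i.e. 854×0.104 = (1−0.387)·A·0.294.
A = 88.816/(0.294×0.613) = 492.81 g/s.
Recycle J = 0.387×492.81 = 190.72 g/s.

190.7 g/s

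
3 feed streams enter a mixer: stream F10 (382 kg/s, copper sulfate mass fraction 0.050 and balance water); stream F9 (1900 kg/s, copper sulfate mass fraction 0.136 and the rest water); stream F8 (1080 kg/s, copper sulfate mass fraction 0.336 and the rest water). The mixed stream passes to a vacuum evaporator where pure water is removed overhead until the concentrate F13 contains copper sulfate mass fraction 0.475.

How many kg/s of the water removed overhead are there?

2014 kg/s

copper sulfate entering = 382×0.050 + 1900×0.136 + 1080×0.336 = 640.38 kg/s.
All copper sulfate reports to F13, so F13 = 640.38/0.475 = 1348.2 kg/s.
Total feed = 3362 kg/s; overhead = 3362 − 1348.2 = 2013.8 kg/s.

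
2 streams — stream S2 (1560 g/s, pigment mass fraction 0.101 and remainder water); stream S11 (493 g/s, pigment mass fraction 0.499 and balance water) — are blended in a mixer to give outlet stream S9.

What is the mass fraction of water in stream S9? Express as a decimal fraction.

Total flow out = 1560 + 493 = 2053 g/s.
water in = 1560×0.899 + 493×0.501 = 1649.4 g/s.
water mass fraction in S9 = 1649.4/2053 = 0.803.

0.803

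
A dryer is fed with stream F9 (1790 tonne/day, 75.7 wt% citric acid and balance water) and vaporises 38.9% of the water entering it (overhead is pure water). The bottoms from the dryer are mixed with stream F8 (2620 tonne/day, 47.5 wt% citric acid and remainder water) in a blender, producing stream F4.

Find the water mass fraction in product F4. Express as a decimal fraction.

0.387

Vapour removed = 0.389×0.243×1790 = 169.2 tonne/day; concentrate = 1620.8 tonne/day.
water reaching the mixer = 265.77 (from concentrate) + 2620×0.525 = 1641.3 tonne/day.
Product flow = 1620.8 + 2620 = 4240.8 tonne/day; water fraction = 0.387.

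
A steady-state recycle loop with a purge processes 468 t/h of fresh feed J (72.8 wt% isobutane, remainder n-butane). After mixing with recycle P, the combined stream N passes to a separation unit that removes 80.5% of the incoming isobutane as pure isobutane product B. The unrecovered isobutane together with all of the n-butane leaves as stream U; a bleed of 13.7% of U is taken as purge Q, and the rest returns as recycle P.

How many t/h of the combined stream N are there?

1339 t/h

n-butane enters only via J and leaves only via the purge: 468×0.272 = 0.137×(n-butane in U), and the separation unit passes all n-butane, so n-butane in N = n-butane in U = 929.17 t/h.
isobutane in N: m_A = 468×0.728 + (1−0.137)·(1−0.805)·m_A, so m_A = 340.7/0.8317 = 409.64 t/h.
N = 409.64 + 929.17 = 1338.8 t/h.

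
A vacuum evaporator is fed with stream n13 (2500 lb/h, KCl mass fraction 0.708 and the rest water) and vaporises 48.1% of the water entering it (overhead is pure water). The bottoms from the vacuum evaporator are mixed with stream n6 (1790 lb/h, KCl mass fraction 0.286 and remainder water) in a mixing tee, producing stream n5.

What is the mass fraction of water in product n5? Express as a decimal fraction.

Vapour removed = 0.481×0.292×2500 = 351.13 lb/h; concentrate = 2148.9 lb/h.
water reaching the mixer = 378.87 (from concentrate) + 1790×0.714 = 1656.9 lb/h.
Product flow = 2148.9 + 1790 = 3938.9 lb/h; water fraction = 0.421.

0.421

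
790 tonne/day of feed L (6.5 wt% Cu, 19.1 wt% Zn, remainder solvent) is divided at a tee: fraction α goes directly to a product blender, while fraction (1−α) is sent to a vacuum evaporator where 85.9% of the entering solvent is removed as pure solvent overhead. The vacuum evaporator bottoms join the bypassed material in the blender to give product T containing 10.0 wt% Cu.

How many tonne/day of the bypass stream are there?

357.4 tonne/day

All 790×0.065 = 51.35 tonne/day of Cu reaches T, so T = 51.35/0.100 = 513.5 tonne/day and vapour = 276.5 tonne/day.
The evaporator receives (1−α)·790 of feed at 0.744 solvent and removes 0.859 of that solvent:
0.859×0.744×(1−α)×790 = 276.5
(1−α) = 276.5/504.89 = 0.5476;  α = 0.4524.
Bypass flow = 0.4524×790 = 357.36 tonne/day.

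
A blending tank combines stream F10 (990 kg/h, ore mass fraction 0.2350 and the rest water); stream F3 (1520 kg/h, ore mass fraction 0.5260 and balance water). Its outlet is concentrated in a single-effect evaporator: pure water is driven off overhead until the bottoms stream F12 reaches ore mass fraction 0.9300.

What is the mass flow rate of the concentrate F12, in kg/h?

ore entering = 990×0.235 + 1520×0.526 = 1032.2 kg/h.
All ore reports to F12, so F12 = 1032.2/0.930 = 1109.9 kg/h.

1110 kg/h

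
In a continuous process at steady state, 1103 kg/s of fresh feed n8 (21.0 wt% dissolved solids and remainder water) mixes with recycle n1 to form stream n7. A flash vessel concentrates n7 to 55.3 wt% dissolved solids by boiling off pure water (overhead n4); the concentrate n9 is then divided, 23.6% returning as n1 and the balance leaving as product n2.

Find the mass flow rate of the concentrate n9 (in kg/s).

Overall dissolved solids balance (none leaves overhead): dissolved solids in fresh feed = dissolved solids in product, i.e. 1103×0.210 = (1−0.236)·n9·0.553.
n9 = 231.63/(0.553×0.764) = 548.25 kg/s.

548.2 kg/s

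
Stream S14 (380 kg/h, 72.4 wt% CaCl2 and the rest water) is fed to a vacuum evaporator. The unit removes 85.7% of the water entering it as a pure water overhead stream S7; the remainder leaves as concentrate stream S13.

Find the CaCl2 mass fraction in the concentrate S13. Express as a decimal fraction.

CaCl2 is not removed: 380×0.724 = 275.12 kg/h of CaCl2 enters S13.
water entering = 380×0.276 = 104.88 kg/h; overhead removed = 0.857×104.88 = 89.882 kg/h.
Concentrate = 380 − 89.882 = 290.12 kg/h.
Mass fraction = 275.12/290.12 = 0.948.

0.948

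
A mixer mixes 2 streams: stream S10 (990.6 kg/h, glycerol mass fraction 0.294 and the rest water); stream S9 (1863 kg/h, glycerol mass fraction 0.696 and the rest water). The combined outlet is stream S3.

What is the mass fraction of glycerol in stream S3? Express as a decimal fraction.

0.556

Total flow out = 990.6 + 1863 = 2853.6 kg/h.
glycerol in = 990.6×0.294 + 1863×0.696 = 1587.9 kg/h.
glycerol mass fraction in S3 = 1587.9/2853.6 = 0.556.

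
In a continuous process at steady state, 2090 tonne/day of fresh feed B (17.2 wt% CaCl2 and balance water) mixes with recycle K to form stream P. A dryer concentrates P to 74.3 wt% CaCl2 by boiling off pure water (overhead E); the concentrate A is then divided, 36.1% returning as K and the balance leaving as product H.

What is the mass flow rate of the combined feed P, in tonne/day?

Overall CaCl2 balance (none leaves overhead): CaCl2 in fresh feed = CaCl2 in product, i.e. 2090×0.172 = (1−0.361)·A·0.743.
A = 359.48/(0.743×0.639) = 757.16 tonne/day.
Recycle K = 0.361×757.16 = 273.33 tonne/day.
Combined feed P = 2090 + 273.33 = 2363.3 tonne/day.

2363 tonne/day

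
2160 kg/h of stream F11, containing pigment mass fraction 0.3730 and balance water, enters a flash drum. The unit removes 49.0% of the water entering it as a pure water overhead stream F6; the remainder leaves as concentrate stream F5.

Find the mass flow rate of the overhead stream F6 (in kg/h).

water entering = 2160×0.627 = 1354.3 kg/h; overhead removed = 0.490×1354.3 = 663.62 kg/h.

663.6 kg/h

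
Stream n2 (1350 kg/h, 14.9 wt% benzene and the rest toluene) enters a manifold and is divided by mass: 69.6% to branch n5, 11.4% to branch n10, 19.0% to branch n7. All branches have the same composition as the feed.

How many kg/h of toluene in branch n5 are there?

799.6 kg/h

Branch n5 total = 0.696×1350 = 939.6 kg/h.
toluene in n5 = 0.851×939.6 = 799.6 kg/h.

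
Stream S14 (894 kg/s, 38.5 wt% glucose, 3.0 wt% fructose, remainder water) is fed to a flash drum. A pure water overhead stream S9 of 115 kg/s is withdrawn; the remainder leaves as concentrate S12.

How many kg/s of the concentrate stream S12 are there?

Concentrate = 894 − 115 = 779 kg/s.

779 kg/s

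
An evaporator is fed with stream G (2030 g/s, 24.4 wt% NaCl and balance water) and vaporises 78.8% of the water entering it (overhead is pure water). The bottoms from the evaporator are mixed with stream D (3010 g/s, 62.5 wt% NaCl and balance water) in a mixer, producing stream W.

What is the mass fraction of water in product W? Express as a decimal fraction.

0.380

Vapour removed = 0.788×0.756×2030 = 1209.3 g/s; concentrate = 820.67 g/s.
water reaching the mixer = 325.35 (from concentrate) + 3010×0.375 = 1454.1 g/s.
Product flow = 820.67 + 3010 = 3830.7 g/s; water fraction = 0.380.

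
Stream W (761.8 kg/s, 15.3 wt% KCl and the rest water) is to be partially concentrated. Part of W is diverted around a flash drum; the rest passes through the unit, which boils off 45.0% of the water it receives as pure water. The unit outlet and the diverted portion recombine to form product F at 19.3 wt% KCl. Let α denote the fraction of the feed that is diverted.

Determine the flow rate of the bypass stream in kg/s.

All 761.8×0.153 = 116.56 kg/s of KCl reaches F, so F = 116.56/0.193 = 603.91 kg/s and vapour = 157.89 kg/s.
The evaporator receives (1−α)·761.8 of feed at 0.847 water and removes 0.450 of that water:
0.450×0.847×(1−α)×761.8 = 157.89
(1−α) = 157.89/290.36 = 0.5438;  α = 0.4562.
Bypass flow = 0.4562×761.8 = 347.56 kg/s.

347.6 kg/s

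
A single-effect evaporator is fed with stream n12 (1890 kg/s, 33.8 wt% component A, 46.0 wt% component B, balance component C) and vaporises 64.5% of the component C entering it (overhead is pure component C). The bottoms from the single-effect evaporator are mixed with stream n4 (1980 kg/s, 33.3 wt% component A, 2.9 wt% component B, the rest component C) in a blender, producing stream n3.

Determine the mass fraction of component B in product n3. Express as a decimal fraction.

0.256

Vapour removed = 0.645×0.202×1890 = 246.25 kg/s; concentrate = 1643.8 kg/s.
component B reaching the mixer = 869.4 (from concentrate) + 1980×0.029 = 926.82 kg/s.
Product flow = 1643.8 + 1980 = 3623.8 kg/s; component B fraction = 0.256.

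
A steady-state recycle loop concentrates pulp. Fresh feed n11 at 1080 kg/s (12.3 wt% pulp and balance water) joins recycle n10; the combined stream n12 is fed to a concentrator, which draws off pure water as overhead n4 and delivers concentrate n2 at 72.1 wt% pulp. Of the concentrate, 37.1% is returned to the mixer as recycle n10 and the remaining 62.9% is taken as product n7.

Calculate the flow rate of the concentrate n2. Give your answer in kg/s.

Overall pulp balance (none leaves overhead): pulp in fresh feed = pulp in product, i.e. 1080×0.123 = (1−0.371)·n2·0.721.
n2 = 132.84/(0.721×0.629) = 292.92 kg/s.

292.9 kg/s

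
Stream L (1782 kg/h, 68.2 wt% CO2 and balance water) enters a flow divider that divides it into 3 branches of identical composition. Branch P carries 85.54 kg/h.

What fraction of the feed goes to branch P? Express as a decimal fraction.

Fraction to P = 85.54/1782 = 0.0480.

0.048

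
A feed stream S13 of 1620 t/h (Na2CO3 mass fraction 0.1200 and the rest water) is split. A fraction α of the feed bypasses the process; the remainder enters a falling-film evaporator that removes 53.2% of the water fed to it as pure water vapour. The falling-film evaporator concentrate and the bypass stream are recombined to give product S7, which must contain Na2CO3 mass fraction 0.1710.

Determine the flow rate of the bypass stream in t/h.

588 t/h

All 1620×0.120 = 194.4 t/h of Na2CO3 reaches S7, so S7 = 194.4/0.171 = 1136.8 t/h and vapour = 483.16 t/h.
The evaporator receives (1−α)·1620 of feed at 0.880 water and removes 0.532 of that water:
0.532×0.880×(1−α)×1620 = 483.16
(1−α) = 483.16/758.42 = 0.6371;  α = 0.3629.
Bypass flow = 0.3629×1620 = 587.96 t/h.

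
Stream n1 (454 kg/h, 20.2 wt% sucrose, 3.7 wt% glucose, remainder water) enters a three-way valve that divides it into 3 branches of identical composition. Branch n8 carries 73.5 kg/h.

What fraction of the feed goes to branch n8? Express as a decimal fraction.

Fraction to n8 = 73.5/454 = 0.1619.

0.162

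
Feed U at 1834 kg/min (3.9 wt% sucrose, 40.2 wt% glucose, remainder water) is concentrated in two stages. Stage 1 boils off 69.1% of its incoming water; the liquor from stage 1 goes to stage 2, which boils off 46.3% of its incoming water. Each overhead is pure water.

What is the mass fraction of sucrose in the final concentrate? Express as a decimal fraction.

0.073

water in feed = 1834×0.559 = 1025.2 kg/min.
After stage 1: water left = (1−0.691)×1025.2 = 316.79; stream total = 1125.6 kg/min.
After stage 2: water left = (1−0.463)×316.79 = 170.12; final concentrate = 978.91 kg/min.
sucrose fraction = 71.526/978.91 = 0.073.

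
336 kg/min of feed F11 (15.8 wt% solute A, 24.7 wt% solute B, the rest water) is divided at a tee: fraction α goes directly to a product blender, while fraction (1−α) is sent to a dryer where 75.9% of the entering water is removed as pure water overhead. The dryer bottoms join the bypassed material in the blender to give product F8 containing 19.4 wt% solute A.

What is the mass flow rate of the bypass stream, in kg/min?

All 336×0.158 = 53.088 kg/min of solute A reaches F8, so F8 = 53.088/0.194 = 273.65 kg/min and vapour = 62.351 kg/min.
The evaporator receives (1−α)·336 of feed at 0.595 water and removes 0.759 of that water:
0.759×0.595×(1−α)×336 = 62.351
(1−α) = 62.351/151.74 = 0.4109;  α = 0.5891.
Bypass flow = 0.5891×336 = 197.94 kg/min.

197.9 kg/min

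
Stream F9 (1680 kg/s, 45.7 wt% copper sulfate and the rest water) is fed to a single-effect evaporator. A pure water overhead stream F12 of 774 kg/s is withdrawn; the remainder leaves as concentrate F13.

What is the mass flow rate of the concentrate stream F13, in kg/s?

Concentrate = 1680 − 774 = 906 kg/s.

906 kg/s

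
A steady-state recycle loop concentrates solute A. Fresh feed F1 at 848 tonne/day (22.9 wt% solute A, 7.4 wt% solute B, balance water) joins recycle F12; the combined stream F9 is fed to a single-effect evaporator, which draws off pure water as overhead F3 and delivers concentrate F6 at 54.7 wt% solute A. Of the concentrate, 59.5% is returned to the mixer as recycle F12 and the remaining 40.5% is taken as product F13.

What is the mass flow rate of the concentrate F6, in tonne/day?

876.6 tonne/day

Overall solute A balance (none leaves overhead): solute A in fresh feed = solute A in product, i.e. 848×0.229 = (1−0.595)·F6·0.547.
F6 = 194.19/(0.547×0.405) = 876.57 tonne/day.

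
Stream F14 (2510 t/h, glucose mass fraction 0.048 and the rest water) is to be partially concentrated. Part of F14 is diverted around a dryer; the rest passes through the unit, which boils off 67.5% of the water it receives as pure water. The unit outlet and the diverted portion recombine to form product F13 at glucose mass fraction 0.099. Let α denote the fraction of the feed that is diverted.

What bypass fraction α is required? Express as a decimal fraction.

0.198

All 2510×0.048 = 120.48 t/h of glucose reaches F13, so F13 = 120.48/0.099 = 1217 t/h and vapour = 1293 t/h.
The evaporator receives (1−α)·2510 of feed at 0.952 water and removes 0.675 of that water:
0.675×0.952×(1−α)×2510 = 1293
(1−α) = 1293/1612.9 = 0.8017;  α = 0.1983.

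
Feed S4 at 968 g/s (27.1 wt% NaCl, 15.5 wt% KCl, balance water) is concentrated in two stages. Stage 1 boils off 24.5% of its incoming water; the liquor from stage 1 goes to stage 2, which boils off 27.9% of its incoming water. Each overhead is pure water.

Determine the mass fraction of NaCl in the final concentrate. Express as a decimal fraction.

water in feed = 968×0.574 = 555.63 g/s.
After stage 1: water left = (1−0.245)×555.63 = 419.5; stream total = 831.87 g/s.
After stage 2: water left = (1−0.279)×419.5 = 302.46; final concentrate = 714.83 g/s.
NaCl fraction = 262.33/714.83 = 0.367.

0.367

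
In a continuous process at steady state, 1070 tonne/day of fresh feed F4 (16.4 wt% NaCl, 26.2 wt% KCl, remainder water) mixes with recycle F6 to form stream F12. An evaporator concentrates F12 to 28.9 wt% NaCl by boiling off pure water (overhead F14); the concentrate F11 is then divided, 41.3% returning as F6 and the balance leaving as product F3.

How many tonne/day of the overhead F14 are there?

462.8 tonne/day

Overall NaCl balance (none leaves overhead): NaCl in fresh feed = NaCl in product, i.e. 1070×0.164 = (1−0.413)·F11·0.289.
F11 = 175.48/(0.289×0.587) = 1034.4 tonne/day.
Recycle F6 = 0.413×1034.4 = 427.21 tonne/day.
Combined feed F12 = 1070 + 427.21 = 1497.2 tonne/day.
Overhead F14 = F12 − F11 = 1497.2 − 1034.4 = 462.8 tonne/day.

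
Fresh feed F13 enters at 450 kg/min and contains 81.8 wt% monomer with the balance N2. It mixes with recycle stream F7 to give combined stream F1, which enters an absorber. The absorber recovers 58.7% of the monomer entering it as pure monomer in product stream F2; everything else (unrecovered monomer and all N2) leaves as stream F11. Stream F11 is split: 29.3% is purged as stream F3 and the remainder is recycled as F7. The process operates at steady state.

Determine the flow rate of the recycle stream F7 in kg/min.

N2 enters only via F13 and leaves only via the purge: 450×0.182 = 0.293×(N2 in F11), and the absorber passes all N2, so N2 in F1 = N2 in F11 = 279.52 kg/min.
monomer in F1: m_A = 450×0.818 + (1−0.293)·(1−0.587)·m_A, so m_A = 368.1/0.7080 = 519.91 kg/min.
F11 = (1−0.587)×519.91 + 279.52 = 494.24 kg/min.
Recycle F7 = (1−0.293)×494.24 = 349.43 kg/min.

349.4 kg/min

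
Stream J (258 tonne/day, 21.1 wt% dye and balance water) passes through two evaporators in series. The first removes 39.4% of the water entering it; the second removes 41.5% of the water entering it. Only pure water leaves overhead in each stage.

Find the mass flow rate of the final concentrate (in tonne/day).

126.6 tonne/day

water in feed = 258×0.789 = 203.56 tonne/day.
After stage 1: water left = (1−0.394)×203.56 = 123.36; stream total = 177.8 tonne/day.
After stage 2: water left = (1−0.415)×123.36 = 72.165; final concentrate = 126.6 tonne/day.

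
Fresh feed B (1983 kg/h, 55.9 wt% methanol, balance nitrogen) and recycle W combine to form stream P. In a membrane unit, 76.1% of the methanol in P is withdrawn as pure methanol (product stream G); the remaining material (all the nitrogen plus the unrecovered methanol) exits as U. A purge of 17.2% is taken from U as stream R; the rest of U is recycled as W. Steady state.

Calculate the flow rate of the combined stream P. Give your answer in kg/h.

6466 kg/h

nitrogen enters only via B and leaves only via the purge: 1983×0.441 = 0.172×(nitrogen in U), and the membrane unit passes all nitrogen, so nitrogen in P = nitrogen in U = 5084.3 kg/h.
methanol in P: m_A = 1983×0.559 + (1−0.172)·(1−0.761)·m_A, so m_A = 1108.5/0.8021 = 1382 kg/h.
P = 1382 + 5084.3 = 6466.3 kg/h.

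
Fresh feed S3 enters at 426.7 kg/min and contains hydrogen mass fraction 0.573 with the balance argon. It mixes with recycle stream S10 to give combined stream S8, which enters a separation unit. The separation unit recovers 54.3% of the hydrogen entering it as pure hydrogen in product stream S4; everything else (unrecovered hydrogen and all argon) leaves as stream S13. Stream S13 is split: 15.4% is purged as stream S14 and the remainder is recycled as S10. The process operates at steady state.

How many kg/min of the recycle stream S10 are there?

argon enters only via S3 and leaves only via the purge: 426.7×0.427 = 0.154×(argon in S13), and the separation unit passes all argon, so argon in S8 = argon in S13 = 1183.1 kg/min.
hydrogen in S8: m_A = 426.7×0.573 + (1−0.154)·(1−0.543)·m_A, so m_A = 244.5/0.6134 = 398.61 kg/min.
S13 = (1−0.543)×398.61 + 1183.1 = 1365.3 kg/min.
Recycle S10 = (1−0.154)×1365.3 = 1155 kg/min.

1155 kg/min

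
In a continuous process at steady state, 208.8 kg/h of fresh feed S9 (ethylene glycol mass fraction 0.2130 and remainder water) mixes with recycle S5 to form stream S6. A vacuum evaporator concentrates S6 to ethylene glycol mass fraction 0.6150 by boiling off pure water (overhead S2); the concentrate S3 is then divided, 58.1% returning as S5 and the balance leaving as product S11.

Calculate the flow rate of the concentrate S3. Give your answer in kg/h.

Overall ethylene glycol balance (none leaves overhead): ethylene glycol in fresh feed = ethylene glycol in product, i.e. 208.8×0.213 = (1−0.581)·S3·0.615.
S3 = 44.474/(0.615×0.419) = 172.59 kg/h.

172.6 kg/h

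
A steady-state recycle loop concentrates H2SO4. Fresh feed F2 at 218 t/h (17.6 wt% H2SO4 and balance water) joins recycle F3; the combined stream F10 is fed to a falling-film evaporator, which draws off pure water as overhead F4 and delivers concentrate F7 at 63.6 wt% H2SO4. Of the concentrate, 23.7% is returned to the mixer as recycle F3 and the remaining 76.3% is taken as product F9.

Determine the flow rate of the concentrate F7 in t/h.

79.07 t/h

Overall H2SO4 balance (none leaves overhead): H2SO4 in fresh feed = H2SO4 in product, i.e. 218×0.176 = (1−0.237)·F7·0.636.
F7 = 38.368/(0.636×0.763) = 79.066 t/h.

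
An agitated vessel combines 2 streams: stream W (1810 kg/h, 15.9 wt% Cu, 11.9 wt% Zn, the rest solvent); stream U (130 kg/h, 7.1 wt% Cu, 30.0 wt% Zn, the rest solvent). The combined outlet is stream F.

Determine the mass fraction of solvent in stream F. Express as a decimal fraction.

Total flow out = 1810 + 130 = 1940 kg/h.
solvent in = 1810×0.722 + 130×0.629 = 1388.6 kg/h.
solvent mass fraction in F = 1388.6/1940 = 0.7158.

0.7158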